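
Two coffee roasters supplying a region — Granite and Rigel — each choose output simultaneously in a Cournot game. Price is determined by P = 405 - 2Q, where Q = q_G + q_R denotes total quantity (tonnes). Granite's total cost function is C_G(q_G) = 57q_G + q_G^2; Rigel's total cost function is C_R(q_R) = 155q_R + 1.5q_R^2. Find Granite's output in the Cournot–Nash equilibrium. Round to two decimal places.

50.95

Granite's profit: π_G = (405 - 2Q)q_G - (57q_G + q_G²). Setting ∂π_G/∂q_G = 0: 348 - 6q_G - 2(q_R) = 0.
Rigel's profit: π_R = (405 - 2Q)q_R - (155q_R + (3/2)q_R²). Setting ∂π_R/∂q_R = 0: 250 - 7q_R - 2(q_G) = 0.
Rearranging gives the reaction functions q_G = (348 - 2q_R)/6 and q_R = (250 - 2q_G)/7.
Solving the pair: q_G = 968/19, q_R = 402/19.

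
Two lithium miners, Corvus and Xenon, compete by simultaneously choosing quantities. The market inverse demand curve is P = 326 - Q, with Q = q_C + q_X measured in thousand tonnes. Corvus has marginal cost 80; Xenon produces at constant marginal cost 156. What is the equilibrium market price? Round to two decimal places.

Corvus's profit: π_C = (326 - Q)q_C - (80q_C). Setting ∂π_C/∂q_C = 0: 246 - 2q_C - (q_X) = 0.
Xenon's first-order condition: 170 - 2q_X - (q_C) = 0.
Rearranging gives the reaction functions q_C = (246 - q_X)/2 and q_X = (170 - q_C)/2.
Solving the pair: q_C = 322/3, q_X = 94/3.
Total output Q = 416/3, so price P = 326 - 416/3 = 562/3.

187.33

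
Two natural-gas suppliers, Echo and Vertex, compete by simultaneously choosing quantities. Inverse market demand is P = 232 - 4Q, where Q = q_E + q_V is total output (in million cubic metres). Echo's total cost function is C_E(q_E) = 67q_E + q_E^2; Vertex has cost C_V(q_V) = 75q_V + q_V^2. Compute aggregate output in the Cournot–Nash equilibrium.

23

Echo's profit: π_E = (232 - 4Q)q_E - (67q_E + q_E²). Setting ∂π_E/∂q_E = 0: 165 - 10q_E - 4(q_V) = 0.
Vertex's first-order condition: 157 - 10q_V - 4(q_E) = 0.
So q_E = (165 - 4q_V)/10 and q_V = (157 - 4q_E)/10.
Solving the pair: q_E = 73/6, q_V = 65/6.
Total output Q = 73/6 + 65/6 = 23.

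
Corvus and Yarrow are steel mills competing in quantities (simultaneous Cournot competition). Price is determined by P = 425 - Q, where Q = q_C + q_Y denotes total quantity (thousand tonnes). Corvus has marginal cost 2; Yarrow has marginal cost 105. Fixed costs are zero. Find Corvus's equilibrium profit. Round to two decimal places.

30741.78

Corvus's profit: π_C = (425 - Q)q_C - (2q_C). Setting ∂π_C/∂q_C = 0: 423 - 2q_C - (q_Y) = 0.
Yarrow's profit: π_Y = (425 - Q)q_Y - (105q_Y). Setting ∂π_Y/∂q_Y = 0: 320 - 2q_Y - (q_C) = 0.
Rearranging gives the reaction functions q_C = (423 - q_Y)/2 and q_Y = (320 - q_C)/2.
Solving the pair: q_C = 526/3, q_Y = 217/3.
Price P = 425 - 743/3 = 532/3.
Corvus's profit: (532/3 - 2)·(526/3) = 30741.7778.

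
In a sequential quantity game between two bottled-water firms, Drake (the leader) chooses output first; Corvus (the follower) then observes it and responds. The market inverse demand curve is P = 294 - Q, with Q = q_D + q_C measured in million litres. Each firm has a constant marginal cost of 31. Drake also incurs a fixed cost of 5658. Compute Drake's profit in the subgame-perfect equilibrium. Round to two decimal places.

The follower Corvus best-responds to any q_D: π_C = (294 - Q)q_C - 31q_C.
∂π_C/∂q_C = 263 - q_D - 2q_C = 0 gives the reaction function q_C = (263 - q_D)/2.
Drake substitutes q_C(q_D) into its own profit: π_D = q_D(294 - q_D - (263 - q_D)/2) - 31q_D = (325/2 - (1/2)q_D)q_D - 31q_D.
Maximising: ∂π_D/∂q_D = 263/2 - q_D = 0, giving q_D = 263/2.
Then q_C = (263 - 263/2)/2 = 263/4.
Price P = 294 - 789/4 = 387/4.
Drake's profit: (387/4 - 31)·(263/2) - 5658 = 2988.1250.

2988.13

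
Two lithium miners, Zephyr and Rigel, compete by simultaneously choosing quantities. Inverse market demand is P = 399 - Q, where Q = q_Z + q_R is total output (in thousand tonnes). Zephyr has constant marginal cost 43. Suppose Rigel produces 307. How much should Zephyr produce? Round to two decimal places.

With the rival's output fixed at 307, Zephyr's profit is π_Z = (399 - 307 - q_Z)q_Z - (43q_Z) = (92 - q_Z)q_Z - (43q_Z).
∂π_Z/∂q_Z = 49 - 2q_Z = 0, so q_Z = 49/2.

24.50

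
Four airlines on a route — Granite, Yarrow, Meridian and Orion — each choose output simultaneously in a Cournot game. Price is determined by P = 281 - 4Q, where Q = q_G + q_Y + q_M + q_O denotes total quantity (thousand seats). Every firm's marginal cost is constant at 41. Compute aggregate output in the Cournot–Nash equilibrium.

Each firm earns π_i = (281 - 4Q)q_i - 41q_i.
Setting ∂π_i/∂q_i = 0 with rivals' quantities fixed: 240 - 8q_i - 4·Σ_{j≠i} q_j = 0.
With identical firms every q_j equals q_i, so Σ_{j≠i} q_j = 3q_i and 240 = 20q_i, giving q_i = 12.
Total output Q = 12 + 12 + 12 + 12 = 48.

48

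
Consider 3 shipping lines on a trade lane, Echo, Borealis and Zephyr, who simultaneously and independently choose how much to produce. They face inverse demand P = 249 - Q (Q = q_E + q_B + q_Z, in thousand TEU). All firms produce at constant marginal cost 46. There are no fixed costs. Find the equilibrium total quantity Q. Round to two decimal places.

Each firm earns π_i = (249 - Q)q_i - 46q_i.
First-order condition (treating rivals' output as given): 203 - 2q_i - Σ_{j≠i} q_j = 0.
With identical firms every q_j equals q_i, so Σ_{j≠i} q_j = 2q_i and 203 = 4q_i, giving q_i = 203/4.
Total output Q = 203/4 + 203/4 + 203/4 = 609/4.

152.25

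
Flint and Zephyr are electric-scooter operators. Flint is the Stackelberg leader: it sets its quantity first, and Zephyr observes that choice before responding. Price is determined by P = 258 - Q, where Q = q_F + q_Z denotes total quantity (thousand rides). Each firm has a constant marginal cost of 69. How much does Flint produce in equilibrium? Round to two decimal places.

The follower Zephyr best-responds to any q_F: π_Z = (258 - Q)q_Z - 69q_Z.
Follower FOC: 189 - q_F - 2q_Z = 0, so q_Z(q_F) = (189 - q_F)/2.
The leader anticipates this reaction. Substituting into P = 258 - Q gives P = 327/2 - (1/2)q_F, so π_F = (327/2 - (1/2)q_F)q_F - 69q_F.
The leader's first-order condition 189/2 - q_F = 0 yields q_F = 189/2.
Then q_Z = (189 - 189/2)/2 = 189/4.

94.50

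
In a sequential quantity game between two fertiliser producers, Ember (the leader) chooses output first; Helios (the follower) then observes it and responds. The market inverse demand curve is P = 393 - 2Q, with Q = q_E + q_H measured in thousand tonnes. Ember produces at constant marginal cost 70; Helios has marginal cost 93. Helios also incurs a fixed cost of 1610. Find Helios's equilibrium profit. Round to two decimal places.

406.13

The follower Helios best-responds to any q_E: π_H = (393 - 2Q)q_H - 93q_H.
Setting the follower's marginal profit to zero, 300 - 2q_E - 4q_H = 0, i.e. q_H = (300 - 2q_E)/4.
The leader anticipates this reaction. Substituting into P = 393 - 2Q gives P = 243 - q_E, so π_E = (243 - q_E)q_E - 70q_E.
Maximising: ∂π_E/∂q_E = 173 - 2q_E = 0, giving q_E = 173/2.
Then q_H = (300 - 2·(173/2))/4 = 127/4.
Price P = 393 - 2·(473/4) = 313/2.
Helios's profit: (313/2 - 93)·(127/4) - 1610 = 406.1250.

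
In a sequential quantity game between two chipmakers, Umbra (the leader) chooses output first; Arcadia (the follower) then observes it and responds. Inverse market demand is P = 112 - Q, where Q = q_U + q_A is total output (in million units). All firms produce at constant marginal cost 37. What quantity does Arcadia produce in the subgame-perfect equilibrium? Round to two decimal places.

Solve by backward induction. Given q_U, the follower Arcadia maximises π_A = (112 - q_U - q_A)q_A - 37q_A.
Follower FOC: 75 - q_U - 2q_A = 0, so q_A(q_U) = (75 - q_U)/2.
Umbra substitutes q_A(q_U) into its own profit: π_U = q_U(112 - q_U - (75 - q_U)/2) - 37q_U = (149/2 - (1/2)q_U)q_U - 37q_U.
Leader FOC: 75/2 - q_U = 0, so q_U = 75/2.
Then q_A = (75 - 75/2)/2 = 75/4.

18.75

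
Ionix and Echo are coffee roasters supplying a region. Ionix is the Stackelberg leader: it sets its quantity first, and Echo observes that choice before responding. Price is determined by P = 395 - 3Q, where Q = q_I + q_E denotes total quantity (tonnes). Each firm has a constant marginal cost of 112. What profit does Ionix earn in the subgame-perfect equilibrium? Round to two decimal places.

3337.04

Solve by backward induction. Given q_I, the follower Echo maximises π_E = (395 - 3q_I - 3q_E)q_E - 112q_E.
∂π_E/∂q_E = 283 - 3q_I - 6q_E = 0 gives the reaction function q_E = (283 - 3q_I)/6.
The leader anticipates this reaction. Substituting into P = 395 - 3Q gives P = 507/2 - (3/2)q_I, so π_I = (507/2 - (3/2)q_I)q_I - 112q_I.
Maximising: ∂π_I/∂q_I = 283/2 - 3q_I = 0, giving q_I = 283/6.
Then q_E = (283 - 3·(283/6))/6 = 283/12.
Price P = 395 - 3·(283/4) = 731/4.
Ionix's profit: (731/4 - 112)·(283/6) = 3337.0417.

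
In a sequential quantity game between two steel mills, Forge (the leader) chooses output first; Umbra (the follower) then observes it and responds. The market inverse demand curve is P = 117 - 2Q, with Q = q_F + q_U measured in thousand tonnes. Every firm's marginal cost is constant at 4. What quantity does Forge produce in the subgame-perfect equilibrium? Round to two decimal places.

28.25

The follower Umbra best-responds to any q_F: π_U = (117 - 2Q)q_U - 4q_U.
Follower FOC: 113 - 2q_F - 4q_U = 0, so q_U(q_F) = (113 - 2q_F)/4.
The leader anticipates this reaction. Substituting into P = 117 - 2Q gives P = 121/2 - q_F, so π_F = (121/2 - q_F)q_F - 4q_F.
Leader FOC: 113/2 - 2q_F = 0, so q_F = 113/4.
Then q_U = (113 - 2·(113/4))/4 = 113/8.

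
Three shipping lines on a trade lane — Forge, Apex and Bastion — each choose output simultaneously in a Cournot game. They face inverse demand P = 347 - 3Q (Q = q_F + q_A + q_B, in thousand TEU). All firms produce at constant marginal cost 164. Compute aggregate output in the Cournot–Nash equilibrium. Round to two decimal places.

Each firm earns π_i = (347 - 3Q)q_i - 164q_i.
First-order condition (treating rivals' output as given): 183 - 6q_i - 3·Σ_{j≠i} q_j = 0.
With identical firms every q_j equals q_i, so Σ_{j≠i} q_j = 2q_i and 183 = 12q_i, giving q_i = 61/4.
Total output Q = 61/4 + 61/4 + 61/4 = 183/4.

45.75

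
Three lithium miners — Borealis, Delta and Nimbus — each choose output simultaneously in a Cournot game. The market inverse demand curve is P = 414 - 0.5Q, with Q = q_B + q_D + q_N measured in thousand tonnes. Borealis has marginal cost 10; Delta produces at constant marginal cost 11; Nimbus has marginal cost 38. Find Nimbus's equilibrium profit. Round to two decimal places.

Borealis's profit: π_B = (414 - 0.5Q)q_B - (10q_B). Setting ∂π_B/∂q_B = 0: 404 - q_B - (1/2)(q_D + q_N) = 0.
Delta's profit: π_D = (414 - 0.5Q)q_D - (11q_D). Setting ∂π_D/∂q_D = 0: 403 - q_D - (1/2)(q_B + q_N) = 0.
Nimbus's first-order condition: 376 - q_N - (1/2)(q_B + q_D) = 0.
Summing all 3 equations gives 1183 − 2Q = 0, hence Q = 1183/2.
Back-substituting: q_B = (404 − 1183/4)/(1/2) = 433/2, q_D = (403 − 1183/4)/(1/2) = 429/2, q_N = (376 − 1183/4)/(1/2) = 321/2.
Price P = 414 - (1/2)·(1183/2) = 473/4.
Nimbus's profit: (473/4 - 38)·(321/2) = 12880.1250.

12880.13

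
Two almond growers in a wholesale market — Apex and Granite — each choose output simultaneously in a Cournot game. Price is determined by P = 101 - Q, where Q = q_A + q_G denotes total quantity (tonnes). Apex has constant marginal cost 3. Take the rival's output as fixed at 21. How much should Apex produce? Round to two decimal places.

With the rival's output fixed at 21, Apex's profit is π_A = (101 - 21 - q_A)q_A - (3q_A) = (80 - q_A)q_A - (3q_A).
∂π_A/∂q_A = 77 - 2q_A = 0, so q_A = 77/2.

38.50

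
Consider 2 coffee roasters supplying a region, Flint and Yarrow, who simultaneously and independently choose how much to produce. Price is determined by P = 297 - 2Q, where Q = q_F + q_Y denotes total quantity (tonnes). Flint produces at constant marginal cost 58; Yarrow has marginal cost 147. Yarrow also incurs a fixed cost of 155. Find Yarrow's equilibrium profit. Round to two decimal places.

Flint's profit: π_F = (297 - 2Q)q_F - (58q_F). Setting ∂π_F/∂q_F = 0: 239 - 4q_F - 2(q_Y) = 0.
Yarrow's profit: π_Y = (297 - 2Q)q_Y - (147q_Y). Setting ∂π_Y/∂q_Y = 0: 150 - 4q_Y - 2(q_F) = 0.
Best responses: q_F = (239 - 2q_Y)/4, q_Y = (150 - 2q_F)/4.
Substituting one into the other gives q_F = 164/3 and q_Y = 61/6.
Price P = 297 - 2·(389/6) = 502/3.
Yarrow's profit: (502/3 - 147)·(61/6) - 155 = 931/18.

51.72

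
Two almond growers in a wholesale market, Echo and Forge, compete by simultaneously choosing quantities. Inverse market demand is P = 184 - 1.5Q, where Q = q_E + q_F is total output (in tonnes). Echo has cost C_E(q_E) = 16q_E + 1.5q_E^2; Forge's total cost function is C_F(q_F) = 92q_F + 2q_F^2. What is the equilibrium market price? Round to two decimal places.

133.51

Echo's profit: π_E = (184 - 1.5Q)q_E - (16q_E + (3/2)q_E²). Setting ∂π_E/∂q_E = 0: 168 - 6q_E - (3/2)(q_F) = 0.
Forge's profit: π_F = (184 - 1.5Q)q_F - (92q_F + 2q_F²). Setting ∂π_F/∂q_F = 0: 92 - 7q_F - (3/2)(q_E) = 0.
Rearranging gives the reaction functions q_E = (168 - (3/2)q_F)/6 and q_F = (92 - (3/2)q_E)/7.
Solving the pair: q_E = 1384/53, q_F = 400/53.
Total output Q = 1784/53, so price P = 184 - (3/2)·(1784/53) = 133.5094.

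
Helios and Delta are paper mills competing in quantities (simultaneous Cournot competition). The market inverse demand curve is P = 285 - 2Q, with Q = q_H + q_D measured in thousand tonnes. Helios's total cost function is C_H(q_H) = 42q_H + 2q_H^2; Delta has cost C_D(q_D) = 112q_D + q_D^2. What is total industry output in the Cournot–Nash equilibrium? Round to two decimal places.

45.68

Helios's profit: π_H = (285 - 2Q)q_H - (42q_H + 2q_H²). Setting ∂π_H/∂q_H = 0: 243 - 8q_H - 2(q_D) = 0.
Delta's profit: π_D = (285 - 2Q)q_D - (112q_D + q_D²). Setting ∂π_D/∂q_D = 0: 173 - 6q_D - 2(q_H) = 0.
Rearranging gives the reaction functions q_H = (243 - 2q_D)/8 and q_D = (173 - 2q_H)/6.
Solving the pair: q_H = 278/11, q_D = 449/22.
Total output Q = 278/11 + 449/22 = 1005/22.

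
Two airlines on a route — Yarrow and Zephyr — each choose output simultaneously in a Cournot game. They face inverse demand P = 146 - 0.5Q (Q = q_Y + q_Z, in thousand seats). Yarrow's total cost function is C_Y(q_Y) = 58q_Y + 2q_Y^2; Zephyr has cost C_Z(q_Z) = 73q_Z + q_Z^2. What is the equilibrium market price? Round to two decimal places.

Yarrow's profit: π_Y = (146 - 0.5Q)q_Y - (58q_Y + 2q_Y²). Setting ∂π_Y/∂q_Y = 0: 88 - 5q_Y - (1/2)(q_Z) = 0.
Zephyr's first-order condition: 73 - 3q_Z - (1/2)(q_Y) = 0.
So q_Y = (88 - (1/2)q_Z)/5 and q_Z = (73 - (1/2)q_Y)/3.
Solving the pair: q_Y = 910/59, q_Z = 1284/59.
Total output Q = 37.1864, so price P = 146 - (1/2)·37.1864 = 127.4068.

127.41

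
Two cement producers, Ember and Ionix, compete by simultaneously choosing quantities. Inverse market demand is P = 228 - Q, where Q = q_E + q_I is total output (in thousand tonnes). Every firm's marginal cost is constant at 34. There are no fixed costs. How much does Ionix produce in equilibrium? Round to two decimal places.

Each firm earns π_i = (228 - Q)q_i - 34q_i.
Setting ∂π_i/∂q_i = 0 with rivals' quantities fixed: 194 - 2q_i - q_j = 0.
By symmetry each firm produces the same amount; substituting q_j = q_i yields q_i = 194/3.

64.67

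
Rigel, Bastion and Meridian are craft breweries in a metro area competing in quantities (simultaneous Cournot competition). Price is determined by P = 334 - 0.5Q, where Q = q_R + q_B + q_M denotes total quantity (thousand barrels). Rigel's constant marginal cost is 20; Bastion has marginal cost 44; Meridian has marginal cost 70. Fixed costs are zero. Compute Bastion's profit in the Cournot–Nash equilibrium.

Rigel's profit: π_R = (334 - 0.5Q)q_R - (20q_R). Setting ∂π_R/∂q_R = 0: 314 - q_R - (1/2)(q_B + q_M) = 0.
Bastion's first-order condition: 290 - q_B - (1/2)(q_R + q_M) = 0.
Meridian's first-order condition: 264 - q_M - (1/2)(q_R + q_B) = 0.
Adding the 3 conditions: 868 − Q − Q = 0, i.e. Q = 434.
Back-substituting: q_R = (314 − 217)/(1/2) = 194, q_B = (290 − 217)/(1/2) = 146, q_M = (264 − 217)/(1/2) = 94.
Price P = 334 - (1/2)·434 = 117.
Bastion's profit: (117 - 44)·146 = 10658.

10658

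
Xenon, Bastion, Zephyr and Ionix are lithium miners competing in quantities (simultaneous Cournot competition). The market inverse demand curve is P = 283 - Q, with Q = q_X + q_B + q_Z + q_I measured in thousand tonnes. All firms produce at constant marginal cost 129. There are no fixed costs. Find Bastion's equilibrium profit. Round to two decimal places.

A representative firm's profit is π_i = q_i(283 - Q) - 129q_i.
Setting ∂π_i/∂q_i = 0 with rivals' quantities fixed: 154 - 2q_i - Σ_{j≠i} q_j = 0.
With identical firms every q_j equals q_i, so Σ_{j≠i} q_j = 3q_i and 154 = 5q_i, giving q_i = 154/5.
Price P = 283 - 616/5 = 799/5.
Bastion's profit: (799/5 - 129)·(154/5) = 948.6400.

948.64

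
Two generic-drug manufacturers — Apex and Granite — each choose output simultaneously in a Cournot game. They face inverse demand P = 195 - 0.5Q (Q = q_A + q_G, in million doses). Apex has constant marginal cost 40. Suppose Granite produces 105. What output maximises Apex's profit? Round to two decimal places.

With the rival's output fixed at 105, Apex's profit is π_A = (195 - (1/2)·105 - (1/2)q_A)q_A - (40q_A) = (285/2 - (1/2)q_A)q_A - (40q_A).
∂π_A/∂q_A = 205/2 - q_A = 0, so q_A = 205/2.

102.50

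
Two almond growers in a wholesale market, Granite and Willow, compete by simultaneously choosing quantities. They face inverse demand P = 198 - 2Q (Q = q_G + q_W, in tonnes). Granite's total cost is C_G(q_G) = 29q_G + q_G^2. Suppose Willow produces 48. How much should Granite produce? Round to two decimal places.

With the rival's output fixed at 48, Granite's profit is π_G = (198 - 2·48 - 2q_G)q_G - (29q_G + q_G²) = (102 - 2q_G)q_G - (29q_G + q_G²).
∂π_G/∂q_G = 73 - 6q_G = 0, so q_G = 73/6.

12.17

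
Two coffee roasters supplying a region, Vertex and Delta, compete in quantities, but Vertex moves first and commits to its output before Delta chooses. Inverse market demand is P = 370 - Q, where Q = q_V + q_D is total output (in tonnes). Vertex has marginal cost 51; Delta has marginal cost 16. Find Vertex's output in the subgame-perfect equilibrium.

Solve by backward induction. Given q_V, the follower Delta maximises π_D = (370 - q_V - q_D)q_D - 16q_D.
Setting the follower's marginal profit to zero, 354 - q_V - 2q_D = 0, i.e. q_D = (354 - q_V)/2.
The leader anticipates this reaction. Substituting into P = 370 - Q gives P = 193 - (1/2)q_V, so π_V = (193 - (1/2)q_V)q_V - 51q_V.
Leader FOC: 142 - q_V = 0, so q_V = 142.
Then q_D = (354 - 142)/2 = 106.

142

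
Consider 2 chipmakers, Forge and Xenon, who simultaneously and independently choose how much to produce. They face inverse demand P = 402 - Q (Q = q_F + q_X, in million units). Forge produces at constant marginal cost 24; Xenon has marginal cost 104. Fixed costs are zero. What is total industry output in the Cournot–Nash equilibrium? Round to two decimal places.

Forge's profit: π_F = (402 - Q)q_F - (24q_F). Setting ∂π_F/∂q_F = 0: 378 - 2q_F - (q_X) = 0.
Xenon's first-order condition: 298 - 2q_X - (q_F) = 0.
Rearranging gives the reaction functions q_F = (378 - q_X)/2 and q_X = (298 - q_F)/2.
Substituting one into the other gives q_F = 458/3 and q_X = 218/3.
Total output Q = 458/3 + 218/3 = 676/3.

225.33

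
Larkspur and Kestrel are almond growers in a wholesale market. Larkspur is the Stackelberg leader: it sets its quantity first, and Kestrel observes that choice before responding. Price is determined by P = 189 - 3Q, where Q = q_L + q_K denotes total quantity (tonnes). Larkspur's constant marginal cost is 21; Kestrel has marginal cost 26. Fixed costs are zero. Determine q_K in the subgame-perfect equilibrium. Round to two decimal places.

The follower Kestrel best-responds to any q_L: π_K = (189 - 3Q)q_K - 26q_K.
Setting the follower's marginal profit to zero, 163 - 3q_L - 6q_K = 0, i.e. q_K = (163 - 3q_L)/6.
Larkspur substitutes q_K(q_L) into its own profit: π_L = q_L(189 - 3q_L - (163 - 3q_L)/2) - 21q_L = (215/2 - (3/2)q_L)q_L - 21q_L.
Maximising: ∂π_L/∂q_L = 173/2 - 3q_L = 0, giving q_L = 173/6.
Then q_K = (163 - 3·(173/6))/6 = 51/4.

12.75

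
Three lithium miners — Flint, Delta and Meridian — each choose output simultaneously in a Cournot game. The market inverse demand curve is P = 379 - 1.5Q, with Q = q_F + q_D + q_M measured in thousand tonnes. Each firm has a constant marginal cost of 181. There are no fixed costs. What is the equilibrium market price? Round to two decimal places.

230.50

A representative firm's profit is π_i = q_i(379 - 1.5Q) - 181q_i.
Setting ∂π_i/∂q_i = 0 with rivals' quantities fixed: 198 - 3q_i - (3/2)·Σ_{j≠i} q_j = 0.
With identical firms every q_j equals q_i, so Σ_{j≠i} q_j = 2q_i and 198 = 6q_i, giving q_i = 33.
Total output Q = 99, so price P = 379 - (3/2)·99 = 461/2.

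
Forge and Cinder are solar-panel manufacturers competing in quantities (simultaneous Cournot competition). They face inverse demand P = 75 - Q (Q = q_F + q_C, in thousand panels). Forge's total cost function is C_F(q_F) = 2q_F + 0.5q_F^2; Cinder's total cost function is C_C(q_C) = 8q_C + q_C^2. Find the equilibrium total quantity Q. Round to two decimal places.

Forge's profit: π_F = (75 - Q)q_F - (2q_F + (1/2)q_F²). Setting ∂π_F/∂q_F = 0: 73 - 3q_F - (q_C) = 0.
Cinder's first-order condition: 67 - 4q_C - (q_F) = 0.
So q_F = (73 - q_C)/3 and q_C = (67 - q_F)/4.
Solving the pair: q_F = 225/11, q_C = 128/11.
Total output Q = 225/11 + 128/11 = 353/11.

32.09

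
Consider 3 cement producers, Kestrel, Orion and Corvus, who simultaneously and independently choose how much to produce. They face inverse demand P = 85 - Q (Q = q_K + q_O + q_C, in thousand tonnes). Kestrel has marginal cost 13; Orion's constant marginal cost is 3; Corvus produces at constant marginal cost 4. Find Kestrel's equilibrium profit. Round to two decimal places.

175.56

Kestrel's profit: π_K = (85 - Q)q_K - (13q_K). Setting ∂π_K/∂q_K = 0: 72 - 2q_K - (q_O + q_C) = 0.
Orion's profit: π_O = (85 - Q)q_O - (3q_O). Setting ∂π_O/∂q_O = 0: 82 - 2q_O - (q_K + q_C) = 0.
Corvus's profit: π_C = (85 - Q)q_C - (4q_C). Setting ∂π_C/∂q_C = 0: 81 - 2q_C - (q_K + q_O) = 0.
Summing all 3 equations gives 235 − 4Q = 0, hence Q = 235/4.
Back-substituting: q_K = (72 − 235/4) = 53/4, q_O = (82 − 235/4) = 93/4, q_C = (81 − 235/4) = 89/4.
Price P = 85 - 235/4 = 105/4.
Kestrel's profit: (105/4 - 13)·(53/4) = 175.5625.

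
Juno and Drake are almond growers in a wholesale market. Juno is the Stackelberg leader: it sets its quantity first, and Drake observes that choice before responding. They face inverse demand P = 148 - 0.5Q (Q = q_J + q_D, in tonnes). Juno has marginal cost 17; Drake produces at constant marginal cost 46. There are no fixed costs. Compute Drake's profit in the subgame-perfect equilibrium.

242

Solve by backward induction. Given q_J, the follower Drake maximises π_D = (148 - (1/2)q_J - (1/2)q_D)q_D - 46q_D.
Follower FOC: 102 - (1/2)q_J - q_D = 0, so q_D(q_J) = (102 - (1/2)q_J).
Juno substitutes q_D(q_J) into its own profit: π_J = q_J(148 - (1/2)q_J - (102 - (1/2)q_J)/2) - 17q_J = (97 - (1/4)q_J)q_J - 17q_J.
Leader FOC: 80 - (1/2)q_J = 0, so q_J = 160.
Then q_D = (102 - (1/2)·160) = 22.
Price P = 148 - (1/2)·182 = 57.
Drake's profit: (57 - 46)·22 = 242.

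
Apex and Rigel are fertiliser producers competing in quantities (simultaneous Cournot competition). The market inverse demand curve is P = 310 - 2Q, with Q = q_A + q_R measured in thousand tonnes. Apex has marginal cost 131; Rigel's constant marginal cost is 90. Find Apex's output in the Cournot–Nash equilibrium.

23

Apex's profit: π_A = (310 - 2Q)q_A - (131q_A). Setting ∂π_A/∂q_A = 0: 179 - 4q_A - 2(q_R) = 0.
Rigel's profit: π_R = (310 - 2Q)q_R - (90q_R). Setting ∂π_R/∂q_R = 0: 220 - 4q_R - 2(q_A) = 0.
So q_A = (179 - 2q_R)/4 and q_R = (220 - 2q_A)/4.
Solving the pair: q_A = 23, q_R = 87/2.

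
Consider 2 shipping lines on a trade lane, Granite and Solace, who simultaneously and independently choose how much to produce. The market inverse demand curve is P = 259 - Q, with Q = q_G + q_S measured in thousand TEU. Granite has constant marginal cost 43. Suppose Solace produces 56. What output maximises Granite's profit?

With the rival's output fixed at 56, Granite's profit is π_G = (259 - 56 - q_G)q_G - (43q_G) = (203 - q_G)q_G - (43q_G).
∂π_G/∂q_G = 160 - 2q_G = 0, so q_G = 80.

80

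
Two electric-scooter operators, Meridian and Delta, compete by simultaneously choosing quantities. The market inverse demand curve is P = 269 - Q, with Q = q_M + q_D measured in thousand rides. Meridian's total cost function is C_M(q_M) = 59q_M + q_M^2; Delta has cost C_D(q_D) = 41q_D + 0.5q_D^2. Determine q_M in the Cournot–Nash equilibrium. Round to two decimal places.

36.55

Meridian's profit: π_M = (269 - Q)q_M - (59q_M + q_M²). Setting ∂π_M/∂q_M = 0: 210 - 4q_M - (q_D) = 0.
Delta's profit: π_D = (269 - Q)q_D - (41q_D + (1/2)q_D²). Setting ∂π_D/∂q_D = 0: 228 - 3q_D - (q_M) = 0.
So q_M = (210 - q_D)/4 and q_D = (228 - q_M)/3.
Substituting one into the other gives q_M = 402/11 and q_D = 702/11.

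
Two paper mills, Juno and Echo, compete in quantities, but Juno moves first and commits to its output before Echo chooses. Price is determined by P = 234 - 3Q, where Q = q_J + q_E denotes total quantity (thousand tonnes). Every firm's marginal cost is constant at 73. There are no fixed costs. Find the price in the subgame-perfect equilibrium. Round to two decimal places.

The follower Echo best-responds to any q_J: π_E = (234 - 3Q)q_E - 73q_E.
Setting the follower's marginal profit to zero, 161 - 3q_J - 6q_E = 0, i.e. q_E = (161 - 3q_J)/6.
The leader anticipates this reaction. Substituting into P = 234 - 3Q gives P = 307/2 - (3/2)q_J, so π_J = (307/2 - (3/2)q_J)q_J - 73q_J.
Maximising: ∂π_J/∂q_J = 161/2 - 3q_J = 0, giving q_J = 161/6.
Then q_E = (161 - 3·(161/6))/6 = 161/12.
Total output Q = 161/4, so price P = 234 - 3·(161/4) = 453/4.

113.25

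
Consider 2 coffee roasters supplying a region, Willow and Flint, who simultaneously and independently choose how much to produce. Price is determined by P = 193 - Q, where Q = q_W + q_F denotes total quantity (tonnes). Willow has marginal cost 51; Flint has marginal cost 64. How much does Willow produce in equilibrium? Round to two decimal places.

51.67

Willow's profit: π_W = (193 - Q)q_W - (51q_W). Setting ∂π_W/∂q_W = 0: 142 - 2q_W - (q_F) = 0.
Flint's profit: π_F = (193 - Q)q_F - (64q_F). Setting ∂π_F/∂q_F = 0: 129 - 2q_F - (q_W) = 0.
So q_W = (142 - q_F)/2 and q_F = (129 - q_W)/2.
Substituting one into the other gives q_W = 155/3 and q_F = 116/3.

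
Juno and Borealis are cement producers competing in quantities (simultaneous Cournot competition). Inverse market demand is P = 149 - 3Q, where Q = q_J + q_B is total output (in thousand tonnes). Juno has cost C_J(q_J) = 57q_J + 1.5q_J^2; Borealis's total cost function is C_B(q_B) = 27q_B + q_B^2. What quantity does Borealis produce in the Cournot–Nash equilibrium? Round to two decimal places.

Juno's profit: π_J = (149 - 3Q)q_J - (57q_J + (3/2)q_J²). Setting ∂π_J/∂q_J = 0: 92 - 9q_J - 3(q_B) = 0.
Borealis's profit: π_B = (149 - 3Q)q_B - (27q_B + q_B²). Setting ∂π_B/∂q_B = 0: 122 - 8q_B - 3(q_J) = 0.
So q_J = (92 - 3q_B)/9 and q_B = (122 - 3q_J)/8.
Solving the pair: q_J = 370/63, q_B = 274/21.

13.05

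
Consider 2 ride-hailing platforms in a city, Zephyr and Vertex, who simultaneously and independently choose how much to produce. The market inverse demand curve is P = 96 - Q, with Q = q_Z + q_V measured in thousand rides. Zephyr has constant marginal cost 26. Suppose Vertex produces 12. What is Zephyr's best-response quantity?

With the rival's output fixed at 12, Zephyr's profit is π_Z = (96 - 12 - q_Z)q_Z - (26q_Z) = (84 - q_Z)q_Z - (26q_Z).
∂π_Z/∂q_Z = 58 - 2q_Z = 0, so q_Z = 29.

29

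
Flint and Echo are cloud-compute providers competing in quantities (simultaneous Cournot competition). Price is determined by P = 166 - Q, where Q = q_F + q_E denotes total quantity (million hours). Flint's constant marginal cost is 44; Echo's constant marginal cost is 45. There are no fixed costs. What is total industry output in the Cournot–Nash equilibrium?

81

Flint's profit: π_F = (166 - Q)q_F - (44q_F). Setting ∂π_F/∂q_F = 0: 122 - 2q_F - (q_E) = 0.
Echo's first-order condition: 121 - 2q_E - (q_F) = 0.
Best responses: q_F = (122 - q_E)/2, q_E = (121 - q_F)/2.
Solving the pair: q_F = 41, q_E = 40.
Total output Q = 41 + 40 = 81.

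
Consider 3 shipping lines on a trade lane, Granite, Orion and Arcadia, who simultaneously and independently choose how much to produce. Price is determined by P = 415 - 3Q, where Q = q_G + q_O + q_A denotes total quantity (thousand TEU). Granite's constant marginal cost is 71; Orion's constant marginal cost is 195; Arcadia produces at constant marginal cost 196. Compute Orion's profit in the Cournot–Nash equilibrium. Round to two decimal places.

196.02

Granite's profit: π_G = (415 - 3Q)q_G - (71q_G). Setting ∂π_G/∂q_G = 0: 344 - 6q_G - 3(q_O + q_A) = 0.
Orion's profit: π_O = (415 - 3Q)q_O - (195q_O). Setting ∂π_O/∂q_O = 0: 220 - 6q_O - 3(q_G + q_A) = 0.
Arcadia's profit: π_A = (415 - 3Q)q_A - (196q_A). Setting ∂π_A/∂q_A = 0: 219 - 6q_A - 3(q_G + q_O) = 0.
Adding the 3 first-order conditions: 783 − 12Q = 0, so Q = 261/4.
Back-substituting: q_G = (344 − 783/4)/3 = 593/12, q_O = (220 − 783/4)/3 = 97/12, q_A = (219 − 783/4)/3 = 31/4.
Price P = 415 - 3·(261/4) = 877/4.
Orion's profit: (877/4 - 195)·(97/12) = 196.0208.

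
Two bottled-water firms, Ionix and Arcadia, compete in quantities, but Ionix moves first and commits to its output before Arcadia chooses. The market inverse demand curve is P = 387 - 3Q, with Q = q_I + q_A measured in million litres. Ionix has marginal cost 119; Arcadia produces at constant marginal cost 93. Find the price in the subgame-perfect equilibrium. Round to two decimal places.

Solve by backward induction. Given q_I, the follower Arcadia maximises π_A = (387 - 3q_I - 3q_A)q_A - 93q_A.
∂π_A/∂q_A = 294 - 3q_I - 6q_A = 0 gives the reaction function q_A = (294 - 3q_I)/6.
The leader anticipates this reaction. Substituting into P = 387 - 3Q gives P = 240 - (3/2)q_I, so π_I = (240 - (3/2)q_I)q_I - 119q_I.
Maximising: ∂π_I/∂q_I = 121 - 3q_I = 0, giving q_I = 121/3.
Then q_A = (294 - 3·(121/3))/6 = 173/6.
Total output Q = 415/6, so price P = 387 - 3·(415/6) = 359/2.

179.50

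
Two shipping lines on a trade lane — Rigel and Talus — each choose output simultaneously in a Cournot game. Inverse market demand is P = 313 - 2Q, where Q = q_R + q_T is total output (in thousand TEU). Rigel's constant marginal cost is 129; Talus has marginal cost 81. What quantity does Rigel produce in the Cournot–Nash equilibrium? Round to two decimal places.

22.67

Rigel's profit: π_R = (313 - 2Q)q_R - (129q_R). Setting ∂π_R/∂q_R = 0: 184 - 4q_R - 2(q_T) = 0.
Talus's profit: π_T = (313 - 2Q)q_T - (81q_T). Setting ∂π_T/∂q_T = 0: 232 - 4q_T - 2(q_R) = 0.
Rearranging gives the reaction functions q_R = (184 - 2q_T)/4 and q_T = (232 - 2q_R)/4.
Solving the pair: q_R = 68/3, q_T = 140/3.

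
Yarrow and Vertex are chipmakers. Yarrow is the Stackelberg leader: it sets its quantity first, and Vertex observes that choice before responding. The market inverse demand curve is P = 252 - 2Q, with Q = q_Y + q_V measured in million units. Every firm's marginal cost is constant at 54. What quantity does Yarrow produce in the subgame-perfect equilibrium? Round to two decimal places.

The follower Vertex best-responds to any q_Y: π_V = (252 - 2Q)q_V - 54q_V.
Setting the follower's marginal profit to zero, 198 - 2q_Y - 4q_V = 0, i.e. q_V = (198 - 2q_Y)/4.
Yarrow substitutes q_V(q_Y) into its own profit: π_Y = q_Y(252 - 2q_Y - (198 - 2q_Y)/2) - 54q_Y = (153 - q_Y)q_Y - 54q_Y.
Leader FOC: 99 - 2q_Y = 0, so q_Y = 99/2.
Then q_V = (198 - 2·(99/2))/4 = 99/4.

49.50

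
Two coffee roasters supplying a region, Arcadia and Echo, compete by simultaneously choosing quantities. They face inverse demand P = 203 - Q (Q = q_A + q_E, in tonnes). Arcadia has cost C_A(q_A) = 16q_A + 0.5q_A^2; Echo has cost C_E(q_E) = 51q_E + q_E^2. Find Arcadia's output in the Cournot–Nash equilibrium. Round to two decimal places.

54.18

Arcadia's profit: π_A = (203 - Q)q_A - (16q_A + (1/2)q_A²). Setting ∂π_A/∂q_A = 0: 187 - 3q_A - (q_E) = 0.
Echo's first-order condition: 152 - 4q_E - (q_A) = 0.
Rearranging gives the reaction functions q_A = (187 - q_E)/3 and q_E = (152 - q_A)/4.
Substituting one into the other gives q_A = 596/11 and q_E = 269/11.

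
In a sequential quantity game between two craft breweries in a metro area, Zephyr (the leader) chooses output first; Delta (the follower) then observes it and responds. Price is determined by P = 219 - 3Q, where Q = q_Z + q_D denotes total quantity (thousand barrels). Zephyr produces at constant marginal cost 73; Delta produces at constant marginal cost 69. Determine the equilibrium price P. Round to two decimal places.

108.50

Solve by backward induction. Given q_Z, the follower Delta maximises π_D = (219 - 3q_Z - 3q_D)q_D - 69q_D.
∂π_D/∂q_D = 150 - 3q_Z - 6q_D = 0 gives the reaction function q_D = (150 - 3q_Z)/6.
The leader anticipates this reaction. Substituting into P = 219 - 3Q gives P = 144 - (3/2)q_Z, so π_Z = (144 - (3/2)q_Z)q_Z - 73q_Z.
The leader's first-order condition 71 - 3q_Z = 0 yields q_Z = 71/3.
Then q_D = (150 - 3·(71/3))/6 = 79/6.
Total output Q = 221/6, so price P = 219 - 3·(221/6) = 217/2.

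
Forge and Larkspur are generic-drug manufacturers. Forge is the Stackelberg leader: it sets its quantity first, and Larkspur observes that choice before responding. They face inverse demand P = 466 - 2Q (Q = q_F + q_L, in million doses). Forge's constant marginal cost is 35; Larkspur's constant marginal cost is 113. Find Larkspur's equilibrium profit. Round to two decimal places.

1212.78

The follower Larkspur best-responds to any q_F: π_L = (466 - 2Q)q_L - 113q_L.
∂π_L/∂q_L = 353 - 2q_F - 4q_L = 0 gives the reaction function q_L = (353 - 2q_F)/4.
The leader anticipates this reaction. Substituting into P = 466 - 2Q gives P = 579/2 - q_F, so π_F = (579/2 - q_F)q_F - 35q_F.
Leader FOC: 509/2 - 2q_F = 0, so q_F = 509/4.
Then q_L = (353 - 2·(509/4))/4 = 197/8.
Price P = 466 - 2·(1215/8) = 649/4.
Larkspur's profit: (649/4 - 113)·(197/8) = 1212.7813.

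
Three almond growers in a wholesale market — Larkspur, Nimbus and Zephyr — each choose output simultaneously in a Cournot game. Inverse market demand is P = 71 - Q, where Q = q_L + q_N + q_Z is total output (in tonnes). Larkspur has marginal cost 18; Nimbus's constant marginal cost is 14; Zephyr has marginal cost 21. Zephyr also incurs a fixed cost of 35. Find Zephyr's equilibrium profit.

Larkspur's profit: π_L = (71 - Q)q_L - (18q_L). Setting ∂π_L/∂q_L = 0: 53 - 2q_L - (q_N + q_Z) = 0.
Nimbus's first-order condition: 57 - 2q_N - (q_L + q_Z) = 0.
Zephyr's profit: π_Z = (71 - Q)q_Z - (21q_Z). Setting ∂π_Z/∂q_Z = 0: 50 - 2q_Z - (q_L + q_N) = 0.
Adding the 3 conditions: 160 − 2Q − 2Q = 0, i.e. Q = 40.
Back-substituting: q_L = (53 − 40) = 13, q_N = (57 − 40) = 17, q_Z = (50 − 40) = 10.
Price P = 71 - 40 = 31.
Zephyr's profit: (31 - 21)·10 - 35 = 65.

65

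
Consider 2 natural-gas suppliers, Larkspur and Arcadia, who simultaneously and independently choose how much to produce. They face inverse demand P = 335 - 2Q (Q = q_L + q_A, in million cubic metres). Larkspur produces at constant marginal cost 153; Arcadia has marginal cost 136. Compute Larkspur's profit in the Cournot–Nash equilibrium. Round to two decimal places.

1512.50

Larkspur's profit: π_L = (335 - 2Q)q_L - (153q_L). Setting ∂π_L/∂q_L = 0: 182 - 4q_L - 2(q_A) = 0.
Arcadia's profit: π_A = (335 - 2Q)q_A - (136q_A). Setting ∂π_A/∂q_A = 0: 199 - 4q_A - 2(q_L) = 0.
Best responses: q_L = (182 - 2q_A)/4, q_A = (199 - 2q_L)/4.
Substituting one into the other gives q_L = 55/2 and q_A = 36.
Price P = 335 - 2·(127/2) = 208.
Larkspur's profit: (208 - 153)·(55/2) = 1512.5000.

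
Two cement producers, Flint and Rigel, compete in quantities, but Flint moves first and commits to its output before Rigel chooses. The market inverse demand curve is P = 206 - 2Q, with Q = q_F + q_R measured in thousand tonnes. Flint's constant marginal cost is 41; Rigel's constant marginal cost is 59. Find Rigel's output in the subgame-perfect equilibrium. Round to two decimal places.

13.88

Solve by backward induction. Given q_F, the follower Rigel maximises π_R = (206 - 2q_F - 2q_R)q_R - 59q_R.
Follower FOC: 147 - 2q_F - 4q_R = 0, so q_R(q_F) = (147 - 2q_F)/4.
Flint substitutes q_R(q_F) into its own profit: π_F = q_F(206 - 2q_F - (147 - 2q_F)/2) - 41q_F = (265/2 - q_F)q_F - 41q_F.
Maximising: ∂π_F/∂q_F = 183/2 - 2q_F = 0, giving q_F = 183/4.
Then q_R = (147 - 2·(183/4))/4 = 111/8.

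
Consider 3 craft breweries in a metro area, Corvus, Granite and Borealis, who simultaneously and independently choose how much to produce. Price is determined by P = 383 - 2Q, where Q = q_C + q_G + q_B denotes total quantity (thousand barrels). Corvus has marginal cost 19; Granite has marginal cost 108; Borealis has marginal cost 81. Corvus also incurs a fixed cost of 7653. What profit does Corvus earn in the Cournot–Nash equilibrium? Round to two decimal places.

635.28

Corvus's profit: π_C = (383 - 2Q)q_C - (19q_C). Setting ∂π_C/∂q_C = 0: 364 - 4q_C - 2(q_G + q_B) = 0.
Granite's first-order condition: 275 - 4q_G - 2(q_C + q_B) = 0.
Borealis's profit: π_B = (383 - 2Q)q_B - (81q_B). Setting ∂π_B/∂q_B = 0: 302 - 4q_B - 2(q_C + q_G) = 0.
Summing all 3 equations gives 941 − 8Q = 0, hence Q = 941/8.
Back-substituting: q_C = (364 − 941/4)/2 = 515/8, q_G = (275 − 941/4)/2 = 159/8, q_B = (302 − 941/4)/2 = 267/8.
Price P = 383 - 2·(941/8) = 591/4.
Corvus's profit: (591/4 - 19)·(515/8) - 7653 = 635.2813.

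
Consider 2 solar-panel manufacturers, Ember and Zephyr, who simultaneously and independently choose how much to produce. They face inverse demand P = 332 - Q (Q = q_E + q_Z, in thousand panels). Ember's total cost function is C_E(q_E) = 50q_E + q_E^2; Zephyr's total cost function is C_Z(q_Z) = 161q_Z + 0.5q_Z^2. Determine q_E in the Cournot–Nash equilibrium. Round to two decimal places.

61.36

Ember's profit: π_E = (332 - Q)q_E - (50q_E + q_E²). Setting ∂π_E/∂q_E = 0: 282 - 4q_E - (q_Z) = 0.
Zephyr's profit: π_Z = (332 - Q)q_Z - (161q_Z + (1/2)q_Z²). Setting ∂π_Z/∂q_Z = 0: 171 - 3q_Z - (q_E) = 0.
Best responses: q_E = (282 - q_Z)/4, q_Z = (171 - q_E)/3.
Solving the pair: q_E = 675/11, q_Z = 402/11.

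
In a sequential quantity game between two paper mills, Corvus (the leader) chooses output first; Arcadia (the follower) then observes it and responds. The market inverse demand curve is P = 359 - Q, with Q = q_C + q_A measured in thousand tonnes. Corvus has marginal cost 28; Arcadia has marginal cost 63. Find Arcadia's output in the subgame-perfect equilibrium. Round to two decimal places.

56.50

The follower Arcadia best-responds to any q_C: π_A = (359 - Q)q_A - 63q_A.
Setting the follower's marginal profit to zero, 296 - q_C - 2q_A = 0, i.e. q_A = (296 - q_C)/2.
Corvus substitutes q_A(q_C) into its own profit: π_C = q_C(359 - q_C - (296 - q_C)/2) - 28q_C = (211 - (1/2)q_C)q_C - 28q_C.
Leader FOC: 183 - q_C = 0, so q_C = 183.
Then q_A = (296 - 183)/2 = 113/2.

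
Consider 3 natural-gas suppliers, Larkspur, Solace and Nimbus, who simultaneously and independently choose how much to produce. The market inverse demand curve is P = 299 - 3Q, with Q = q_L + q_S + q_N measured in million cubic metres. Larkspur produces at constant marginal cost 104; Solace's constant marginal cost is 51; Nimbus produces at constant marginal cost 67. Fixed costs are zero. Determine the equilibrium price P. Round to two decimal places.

130.25

Larkspur's profit: π_L = (299 - 3Q)q_L - (104q_L). Setting ∂π_L/∂q_L = 0: 195 - 6q_L - 3(q_S + q_N) = 0.
Solace's profit: π_S = (299 - 3Q)q_S - (51q_S). Setting ∂π_S/∂q_S = 0: 248 - 6q_S - 3(q_L + q_N) = 0.
Nimbus's profit: π_N = (299 - 3Q)q_N - (67q_N). Setting ∂π_N/∂q_N = 0: 232 - 6q_N - 3(q_L + q_S) = 0.
Adding the 3 conditions: 675 − 6Q − 6Q = 0, i.e. Q = 225/4.
Back-substituting: q_L = (195 − 675/4)/3 = 35/4, q_S = (248 − 675/4)/3 = 317/12, q_N = (232 − 675/4)/3 = 253/12.
Total output Q = 225/4, so price P = 299 - 3·(225/4) = 521/4.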